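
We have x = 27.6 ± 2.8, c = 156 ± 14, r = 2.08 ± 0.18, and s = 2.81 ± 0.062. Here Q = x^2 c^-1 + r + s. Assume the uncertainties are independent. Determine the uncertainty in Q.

Let p = x^2·c^-1 = 4.88. δp/p = √((2·δx/x)² + (-1·δc/c)²) = √(0.0412 + 0.00805) = 0.222, so δp = 1.08.
Q = p + r + s: δQ = √(δp² + δr² + δs²) = √(1.17 + 0.0324 + 0.00384) = 1.10

1.10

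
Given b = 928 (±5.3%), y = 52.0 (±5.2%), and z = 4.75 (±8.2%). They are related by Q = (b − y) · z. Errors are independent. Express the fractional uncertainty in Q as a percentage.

9.94%

Let u = b − y = 876. δu = √(δb² + δy²) = √(2420 + 7.31) = 49.3, so δu/u = 0.0562.
Q is then a monomial in u, z:
δQ/Q = √((δu/u)² + (1·δz/z)²) = √(0.00316 + 0.00672) = 0.0994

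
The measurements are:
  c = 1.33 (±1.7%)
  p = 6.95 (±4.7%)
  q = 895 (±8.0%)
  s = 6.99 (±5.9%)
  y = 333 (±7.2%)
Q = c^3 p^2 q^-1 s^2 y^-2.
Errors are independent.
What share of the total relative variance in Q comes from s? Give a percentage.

26.5%

(δQ/Q)² = (3·δc/c)² + (2·δp/p)² + (-1·δq/q)² + (2·δs/s)² + (-2·δy/y)²
  c term: (3×0.0170)² = 0.00260
  p term: (2×0.0470)² = 0.00884
  q term: (-1×0.0800)² = 0.00640
  s term: (2×0.0590)² = 0.0139
  y term: (-2×0.0720)² = 0.0207
Total = 0.0525. Share from s = 0.0139/0.0525 = 0.265.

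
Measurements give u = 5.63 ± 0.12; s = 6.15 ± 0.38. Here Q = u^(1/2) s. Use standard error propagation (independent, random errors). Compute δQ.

0.915

Each factor contributes (exponent × relative error)² to (δQ/Q)²:
  (½·δu/u)² = (0.5×0.0213)² = 0.000114;  (1·δs/s)² = (1×0.0618)² = 0.00382
δQ/Q = √(0.00393) = 0.0627
Q = 14.6, so δQ = 0.0627 × 14.6 = 0.915.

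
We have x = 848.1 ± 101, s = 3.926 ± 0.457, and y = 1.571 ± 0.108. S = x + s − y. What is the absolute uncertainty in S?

Absolute uncertainties add in quadrature for a linear combination:
  (δx)² = 10200;  (δs)² = 0.209;  (δy)² = 0.0117
δS = √(10200) = 101

101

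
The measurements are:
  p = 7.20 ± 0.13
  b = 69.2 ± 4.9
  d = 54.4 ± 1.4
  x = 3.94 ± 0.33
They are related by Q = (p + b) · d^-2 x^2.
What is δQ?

0.0748

Let u = p + b = 76.4. δu = √(δp² + δb²) = √(0.0169 + 24.0) = 4.90, so δu/u = 0.0642.
Q is then a monomial in u, d, x:
δQ/Q = √((δu/u)² + (-2·δd/d)² + (2·δx/x)²) = √(0.00412 + 0.00265 + 0.0281) = 0.187
Q = 0.401, so δQ = 0.187 × 0.401 = 0.0748.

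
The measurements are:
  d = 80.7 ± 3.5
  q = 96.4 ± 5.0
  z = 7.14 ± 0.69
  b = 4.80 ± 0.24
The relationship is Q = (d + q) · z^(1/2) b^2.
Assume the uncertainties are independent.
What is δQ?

Let u = d + q = 177. δu = √(δd² + δq²) = √(12.2 + 25.0) = 6.10, so δu/u = 0.0345.
Q is then a monomial in u, z, b:
δQ/Q = √((δu/u)² + (½·δz/z)² + (2·δb/b)²) = √(0.00119 + 0.00233 + 0.0100) = 0.116
Q = 10900, so δQ = 0.116 × 10900 = 1270.

1270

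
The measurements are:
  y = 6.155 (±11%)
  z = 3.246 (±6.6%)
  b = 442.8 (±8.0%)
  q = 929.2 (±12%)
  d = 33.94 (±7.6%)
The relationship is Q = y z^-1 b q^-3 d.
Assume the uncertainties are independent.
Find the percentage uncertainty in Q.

39.8%

For a monomial Q ∝ y, z^-1, b, q^-3, d, fractional errors add in quadrature:
  (1·δy/y)² = (1×0.110)² = 0.0121;  (-1·δz/z)² = (-1×0.0660)² = 0.00436;  (1·δb/b)² = (1×0.0800)² = 0.00640;  (-3·δq/q)² = (-3×0.120)² = 0.130;  (1·δd/d)² = (1×0.0760)² = 0.00578
δQ/Q = √(0.158) = 0.398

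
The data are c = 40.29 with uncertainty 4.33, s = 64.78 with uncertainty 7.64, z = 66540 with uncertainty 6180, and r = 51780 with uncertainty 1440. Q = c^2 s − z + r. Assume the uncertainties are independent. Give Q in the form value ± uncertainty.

Let p = c^2·s = 105200. δp/p = √((2·δc/c)² + (1·δs/s)²) = √(0.0462 + 0.0139) = 0.245, so δp = 25800.
Q = p − z + r: δQ = √(δp² + δz² + δr²) = √(6.65e+08 + 3.82e+07 + 2.07e+06) = 26600
Q = 90400.

90400 ± 26600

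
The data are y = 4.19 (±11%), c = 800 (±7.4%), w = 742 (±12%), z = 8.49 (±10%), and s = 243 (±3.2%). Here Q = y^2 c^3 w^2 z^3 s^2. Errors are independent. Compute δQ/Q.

For a monomial Q ∝ y^2, c^3, w^2, z^3, s^2, fractional errors add in quadrature:
  (2·δy/y)² = (2×0.110)² = 0.0484;  (3·δc/c)² = (3×0.0740)² = 0.0493;  (2·δw/w)² = (2×0.120)² = 0.0576;  (3·δz/z)² = (3×0.100)² = 0.0900;  (2·δs/s)² = (2×0.0320)² = 0.00410
δQ/Q = √(0.249) = 0.499

0.499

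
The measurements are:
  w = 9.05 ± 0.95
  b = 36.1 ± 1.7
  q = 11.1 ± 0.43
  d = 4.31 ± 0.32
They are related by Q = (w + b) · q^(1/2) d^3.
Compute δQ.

Let u = w + b = 45.2. δu = √(δw² + δb²) = √(0.902 + 2.89) = 1.95, so δu/u = 0.0431.
Q is then a monomial in u, q, d:
δQ/Q = √((δu/u)² + (½·δq/q)² + (3·δd/d)²) = √(0.00186 + 0.000375 + 0.0496) = 0.228
Q = 12000, so δQ = 0.228 × 12000 = 2740.

2740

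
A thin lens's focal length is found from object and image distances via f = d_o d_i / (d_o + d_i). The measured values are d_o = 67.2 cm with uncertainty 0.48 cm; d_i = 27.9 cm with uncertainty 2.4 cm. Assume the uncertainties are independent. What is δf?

1.20 cm

∂f/∂d_o = (d_i/(d_o+d_i))² = 0.0861;  ∂f/∂d_i = (d_o/(d_o+d_i))² = 0.499
δf = √((∂f/∂d_o · δd_o)² + (∂f/∂d_i · δd_i)²) = √(0.00171 + 1.44) = 1.20 cm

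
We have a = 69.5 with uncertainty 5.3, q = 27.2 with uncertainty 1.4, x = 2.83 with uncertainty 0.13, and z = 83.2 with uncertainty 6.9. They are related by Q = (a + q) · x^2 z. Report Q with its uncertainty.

64400 ± 8770

Let u = a + q = 96.7. δu = √(δa² + δq²) = √(28.1 + 1.96) = 5.48, so δu/u = 0.0567.
Q is then a monomial in u, x, z:
δQ/Q = √((δu/u)² + (2·δx/x)² + (1·δz/z)²) = √(0.00321 + 0.00844 + 0.00688) = 0.136
Q = 64400, so δQ = 0.136 × 64400 = 8770.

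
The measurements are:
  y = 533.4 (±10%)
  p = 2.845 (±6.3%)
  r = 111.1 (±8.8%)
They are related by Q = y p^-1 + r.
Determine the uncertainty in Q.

24.2

Let w = y·p^-1 = 187.5. δw/w = √((1·δy/y)² + (-1·δp/p)²) = √(0.0100 + 0.00397) = 0.118, so δw = 22.2.
Q = w + r: δQ = √(δw² + δr²) = √(491 + 95.6) = 24.2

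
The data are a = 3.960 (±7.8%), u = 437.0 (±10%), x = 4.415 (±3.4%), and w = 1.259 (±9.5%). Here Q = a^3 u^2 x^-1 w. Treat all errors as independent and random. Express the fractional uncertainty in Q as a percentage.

Relative error in a monomial: (δQ/Q)² = Σ (nᵢ · δxᵢ/xᵢ)².
  (3·δa/a)² = (3×0.0780)² = 0.0548;  (2·δu/u)² = (2×0.100)² = 0.0400;  (-1·δx/x)² = (-1×0.0340)² = 0.00116;  (1·δw/w)² = (1×0.0950)² = 0.00903
δQ/Q = √(0.105) = 0.324

32.4%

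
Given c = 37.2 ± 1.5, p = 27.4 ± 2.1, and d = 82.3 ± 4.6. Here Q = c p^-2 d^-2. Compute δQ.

Products/powers → add relative errors in quadrature, weighted by exponent:
  (1·δc/c)² = (1×0.0403)² = 0.00163;  (-2·δp/p)² = (-2×0.0766)² = 0.0235;  (-2·δd/d)² = (-2×0.0559)² = 0.0125
δQ/Q = √(0.0376) = 0.194
Q = 7.32e-06, so δQ = 0.194 × 7.32e-06 = 1.42e-06.

1.42e-06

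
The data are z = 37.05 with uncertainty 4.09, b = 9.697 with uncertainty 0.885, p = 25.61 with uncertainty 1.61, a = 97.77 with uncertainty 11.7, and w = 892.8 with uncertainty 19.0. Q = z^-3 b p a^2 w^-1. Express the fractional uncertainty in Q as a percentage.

42.4%

For a monomial Q ∝ z^-3, b, p, a^2, w^-1, fractional errors add in quadrature:
  (-3·δz/z)² = (-3×0.110)² = 0.110;  (1·δb/b)² = (1×0.0913)² = 0.00833;  (1·δp/p)² = (1×0.0629)² = 0.00395;  (2·δa/a)² = (2×0.120)² = 0.0573;  (-1·δw/w)² = (-1×0.0213)² = 0.000453
δQ/Q = √(0.180) = 0.424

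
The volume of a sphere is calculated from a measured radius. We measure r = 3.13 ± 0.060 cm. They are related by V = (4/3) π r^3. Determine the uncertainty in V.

7.39 cm^3

V is a product of powers, so relative uncertainties combine in quadrature:
  (3·δr/r)² = (3×0.0192)² = 0.00331
δV/V = √(0.00331) = 0.0575
V = 128 cm^3, so δV = 0.0575 × 128 = 7.39 cm^3.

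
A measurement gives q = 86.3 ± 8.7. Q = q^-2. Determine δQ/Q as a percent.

For a monomial Q ∝ q^-2, fractional errors add in quadrature:
  (-2·δq/q)² = (-2×0.101)² = 0.0407
δQ/Q = √(0.0407) = 0.202

20.2%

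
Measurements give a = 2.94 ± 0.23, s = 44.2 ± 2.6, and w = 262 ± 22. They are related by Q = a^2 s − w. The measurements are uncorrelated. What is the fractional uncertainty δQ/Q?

0.563

Let p = a^2·s = 382. δp/p = √((2·δa/a)² + (1·δs/s)²) = √(0.0245 + 0.00346) = 0.167, so δp = 63.9.
Q = p − w: δQ = √(δp² + δw²) = √(4080 + 484) = 67.5
Q = 120, so δQ/Q = 67.5/120 = 0.563.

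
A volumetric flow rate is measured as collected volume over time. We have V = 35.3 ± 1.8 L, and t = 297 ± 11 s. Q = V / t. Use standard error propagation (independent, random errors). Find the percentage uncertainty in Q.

6.30%

Each factor contributes (exponent × relative error)² to (δQ/Q)²:
  (1·δV/V)² = (1×0.0510)² = 0.00260;  (-1·δt/t)² = (-1×0.0370)² = 0.00137
δQ/Q = √(0.00397) = 0.0630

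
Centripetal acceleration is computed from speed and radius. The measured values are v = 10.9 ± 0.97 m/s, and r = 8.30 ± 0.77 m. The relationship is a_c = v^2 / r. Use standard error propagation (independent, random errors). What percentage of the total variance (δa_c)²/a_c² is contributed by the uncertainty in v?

(δa_c/a_c)² = (2·δv/v)² + (-1·δr/r)²
  v term: (2×0.0890)² = 0.0317
  r term: (-1×0.0928)² = 0.00861
Total = 0.0403. Share from v = 0.0317/0.0403 = 0.786.

78.6%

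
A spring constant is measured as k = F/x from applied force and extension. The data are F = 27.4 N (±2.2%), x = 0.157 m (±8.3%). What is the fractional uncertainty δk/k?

0.0859

Each factor contributes (exponent × relative error)² to (δk/k)²:
  (1·δF/F)² = (1×0.0220)² = 0.000484;  (-1·δx/x)² = (-1×0.0830)² = 0.00689
δk/k = √(0.00737) = 0.0859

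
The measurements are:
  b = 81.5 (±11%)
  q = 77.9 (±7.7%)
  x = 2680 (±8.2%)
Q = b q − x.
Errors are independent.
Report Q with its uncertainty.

3670 ± 880

Let p = b·q = 6350. δp/p = √((1·δb/b)² + (1·δq/q)²) = √(0.0121 + 0.00593) = 0.134, so δp = 852.
Q = p − x: δQ = √(δp² + δx²) = √(7.27e+05 + 48300) = 880
Q = 3670.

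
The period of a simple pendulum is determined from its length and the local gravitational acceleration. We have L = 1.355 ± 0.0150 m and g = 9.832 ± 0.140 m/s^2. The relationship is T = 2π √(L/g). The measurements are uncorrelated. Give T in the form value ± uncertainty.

2.333 ± 0.0210 s

Since T is a product/quotient, work with relative uncertainties:
  (½·δL/L)² = (0.5×0.0111)² = 3.06e-05;  (−½·δg/g)² = (-0.5×0.0142)² = 5.07e-05
δT/T = √(8.13e-05) = 0.00902
T = 2.333 s, so δT = 0.00902 × 2.333 = 0.0210 s.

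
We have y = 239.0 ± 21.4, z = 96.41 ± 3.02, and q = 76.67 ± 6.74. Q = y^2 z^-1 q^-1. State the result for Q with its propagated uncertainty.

Products/powers → add relative errors in quadrature, weighted by exponent:
  (2·δy/y)² = (2×0.0895)² = 0.0321;  (-1·δz/z)² = (-1×0.0313)² = 0.000981;  (-1·δq/q)² = (-1×0.0879)² = 0.00773
δQ/Q = √(0.0408) = 0.202
Q = 7.728, so δQ = 0.202 × 7.728 = 1.56.

7.728 ± 1.56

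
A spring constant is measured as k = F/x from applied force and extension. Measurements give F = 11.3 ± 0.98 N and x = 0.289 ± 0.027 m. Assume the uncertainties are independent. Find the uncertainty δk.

Relative error in a monomial: (δk/k)² = Σ (nᵢ · δxᵢ/xᵢ)².
  (1·δF/F)² = (1×0.0867)² = 0.00752;  (-1·δx/x)² = (-1×0.0934)² = 0.00873
δk/k = √(0.0162) = 0.127
k = 39.1 N/m, so δk = 0.127 × 39.1 = 4.98 N/m.

4.98 N/m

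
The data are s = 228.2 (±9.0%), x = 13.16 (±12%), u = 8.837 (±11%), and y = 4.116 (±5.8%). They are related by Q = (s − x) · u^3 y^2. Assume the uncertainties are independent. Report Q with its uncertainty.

Let w = s − x = 215.0. δw = √(δs² + δx²) = √(422 + 2.49) = 20.6, so δw/w = 0.0958.
Q is then a monomial in w, u, y:
δQ/Q = √((δw/w)² + (3·δu/u)² + (2·δy/y)²) = √(0.00918 + 0.109 + 0.0135) = 0.363
Q = 2.514e+06, so δQ = 0.363 × 2.514e+06 = 9.12e+05.

(2.514 ± 0.912) × 10^6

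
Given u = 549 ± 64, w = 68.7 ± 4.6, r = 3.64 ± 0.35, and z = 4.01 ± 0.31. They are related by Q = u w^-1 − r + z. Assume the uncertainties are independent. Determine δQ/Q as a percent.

14.0%

Let p = u·w^-1 = 7.99. δp/p = √((1·δu/u)² + (-1·δw/w)²) = √(0.0136 + 0.00448) = 0.134, so δp = 1.07.
Q = p − r + z: δQ = √(δp² + δr² + δz²) = √(1.15 + 0.122 + 0.0961) = 1.17
Q = 8.36, so δQ/Q = 1.17/8.36 = 0.140.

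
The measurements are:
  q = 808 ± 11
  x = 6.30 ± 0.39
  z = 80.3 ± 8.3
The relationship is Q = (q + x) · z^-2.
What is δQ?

0.0262

Let u = q + x = 814. δu = √(δq² + δx²) = √(121 + 0.152) = 11.0, so δu/u = 0.0135.
Q is then a monomial in u, z:
δQ/Q = √((δu/u)² + (-2·δz/z)²) = √(0.000183 + 0.0427) = 0.207
Q = 0.126, so δQ = 0.207 × 0.126 = 0.0262.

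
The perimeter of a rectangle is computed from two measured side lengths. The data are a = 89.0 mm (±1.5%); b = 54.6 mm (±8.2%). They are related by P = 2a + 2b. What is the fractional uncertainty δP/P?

0.0325

Each term contributes (cᵢ δxᵢ)² to (δP)²:
  (2·δa)² = 7.13;  (2·δb)² = 80.2
δP = √(87.3) = 9.34 mm
P = 287 mm, so δP/P = 9.34/287 = 0.0325.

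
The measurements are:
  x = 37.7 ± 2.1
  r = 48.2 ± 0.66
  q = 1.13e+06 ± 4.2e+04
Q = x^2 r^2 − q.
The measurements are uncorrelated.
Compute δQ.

3.81e+05

Let p = x^2·r^2 = 3.3e+06. δp/p = √((2·δx/x)² + (2·δr/r)²) = √(0.0124 + 0.000750) = 0.115, so δp = 3.79e+05.
Q = p − q: δQ = √(δp² + δq²) = √(1.43e+11 + 1.76e+09) = 3.81e+05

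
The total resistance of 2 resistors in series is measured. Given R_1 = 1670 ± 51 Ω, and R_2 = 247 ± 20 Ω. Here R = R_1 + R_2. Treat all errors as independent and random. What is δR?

For a sum/difference, combine absolute errors in quadrature:
  (δR_1)² = 2600;  (δR_2)² = 400
δR = √(3000) = 54.8 Ω

54.8 Ω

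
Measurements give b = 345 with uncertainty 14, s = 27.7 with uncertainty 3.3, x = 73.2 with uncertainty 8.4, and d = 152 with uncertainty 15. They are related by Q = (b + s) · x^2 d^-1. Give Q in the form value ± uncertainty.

13100 ± 3320

Let u = b + s = 373. δu = √(δb² + δs²) = √(196 + 10.9) = 14.4, so δu/u = 0.0386.
Q is then a monomial in u, x, d:
δQ/Q = √((δu/u)² + (2·δx/x)² + (-1·δd/d)²) = √(0.00149 + 0.0527 + 0.00974) = 0.253
Q = 13100, so δQ = 0.253 × 13100 = 3320.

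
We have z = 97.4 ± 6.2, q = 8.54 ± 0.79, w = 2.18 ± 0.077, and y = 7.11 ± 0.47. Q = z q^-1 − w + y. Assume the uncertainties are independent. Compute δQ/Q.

0.0836

Let p = z·q^-1 = 11.4. δp/p = √((1·δz/z)² + (-1·δq/q)²) = √(0.00405 + 0.00856) = 0.112, so δp = 1.28.
Q = p − w + y: δQ = √(δp² + δw² + δy²) = √(1.64 + 0.00593 + 0.221) = 1.37
Q = 16.3, so δQ/Q = 1.37/16.3 = 0.0836.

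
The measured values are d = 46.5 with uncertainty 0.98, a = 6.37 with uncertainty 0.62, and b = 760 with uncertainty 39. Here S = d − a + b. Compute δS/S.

0.0488

Each term contributes (cᵢ δxᵢ)² to (δS)²:
  (δd)² = 0.960;  (δa)² = 0.384;  (δb)² = 1520
δS = √(1520) = 39.0
S = 800, so δS/S = 39.0/800 = 0.0488.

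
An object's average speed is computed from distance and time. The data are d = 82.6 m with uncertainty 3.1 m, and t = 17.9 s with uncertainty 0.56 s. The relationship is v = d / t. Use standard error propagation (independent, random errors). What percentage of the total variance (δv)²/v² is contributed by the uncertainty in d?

(δv/v)² = (1·δd/d)² + (-1·δt/t)²
  d term: (1×0.0375)² = 0.00141
  t term: (-1×0.0313)² = 0.000979
Total = 0.00239. Share from d = 0.00141/0.00239 = 0.590.

59.0%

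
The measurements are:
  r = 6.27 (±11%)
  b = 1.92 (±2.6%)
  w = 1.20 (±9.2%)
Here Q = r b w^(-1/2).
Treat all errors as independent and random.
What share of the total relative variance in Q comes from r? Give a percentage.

(δQ/Q)² = (1·δr/r)² + (1·δb/b)² + (−½·δw/w)²
  r term: (1×0.110)² = 0.0121
  b term: (1×0.0260)² = 0.000676
  w term: (-0.5×0.0920)² = 0.00212
Total = 0.0149. Share from r = 0.0121/0.0149 = 0.813.

81.3%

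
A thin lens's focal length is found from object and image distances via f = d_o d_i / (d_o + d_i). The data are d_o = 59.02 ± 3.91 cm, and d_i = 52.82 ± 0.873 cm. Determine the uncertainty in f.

∂f/∂d_o = (d_i/(d_o+d_i))² = 0.223;  ∂f/∂d_i = (d_o/(d_o+d_i))² = 0.278
δf = √((∂f/∂d_o · δd_o)² + (∂f/∂d_i · δd_i)²) = √(0.761 + 0.0591) = 0.905 cm

0.905 cm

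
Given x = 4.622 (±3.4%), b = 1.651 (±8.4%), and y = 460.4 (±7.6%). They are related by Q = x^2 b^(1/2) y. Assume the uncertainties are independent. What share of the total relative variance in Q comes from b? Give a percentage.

(δQ/Q)² = (2·δx/x)² + (½·δb/b)² + (1·δy/y)²
  x term: (2×0.0340)² = 0.00462
  b term: (0.5×0.0840)² = 0.00176
  y term: (1×0.0760)² = 0.00578
Total = 0.0122. Share from b = 0.00176/0.0122 = 0.145.

14.5%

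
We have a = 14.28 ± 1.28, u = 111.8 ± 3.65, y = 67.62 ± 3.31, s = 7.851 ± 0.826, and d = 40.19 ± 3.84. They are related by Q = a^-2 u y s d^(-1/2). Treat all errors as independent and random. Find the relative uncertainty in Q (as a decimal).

Products/powers → add relative errors in quadrature, weighted by exponent:
  (-2·δa/a)² = (-2×0.0896)² = 0.0321;  (1·δu/u)² = (1×0.0326)² = 0.00107;  (1·δy/y)² = (1×0.0490)² = 0.00240;  (1·δs/s)² = (1×0.105)² = 0.0111;  (−½·δd/d)² = (-0.5×0.0955)² = 0.00228
δQ/Q = √(0.0490) = 0.221

0.221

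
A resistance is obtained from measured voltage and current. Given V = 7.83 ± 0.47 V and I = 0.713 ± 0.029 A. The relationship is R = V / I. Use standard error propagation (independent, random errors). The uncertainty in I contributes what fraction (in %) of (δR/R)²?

(δR/R)² = (1·δV/V)² + (-1·δI/I)²
  V term: (1×0.0600)² = 0.00360
  I term: (-1×0.0407)² = 0.00165
Total = 0.00526. Share from I = 0.00165/0.00526 = 0.315.

31.5%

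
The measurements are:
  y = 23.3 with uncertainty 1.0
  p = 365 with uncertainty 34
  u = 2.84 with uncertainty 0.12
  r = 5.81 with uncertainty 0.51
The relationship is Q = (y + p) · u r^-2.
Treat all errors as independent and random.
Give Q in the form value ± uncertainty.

32.7 ± 6.56

Let w = y + p = 388. δw = √(δy² + δp²) = √(1.00 + 1160) = 34.0, so δw/w = 0.0876.
Q is then a monomial in w, u, r:
δQ/Q = √((δw/w)² + (1·δu/u)² + (-2·δr/r)²) = √(0.00767 + 0.00179 + 0.0308) = 0.201
Q = 32.7, so δQ = 0.201 × 32.7 = 6.56.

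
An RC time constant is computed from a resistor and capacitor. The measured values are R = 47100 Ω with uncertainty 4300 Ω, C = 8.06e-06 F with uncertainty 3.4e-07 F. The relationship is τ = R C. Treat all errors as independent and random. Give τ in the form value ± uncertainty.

Products/powers → add relative errors in quadrature, weighted by exponent:
  (1·δR/R)² = (1×0.0913)² = 0.00833;  (1·δC/C)² = (1×0.0422)² = 0.00178
δτ/τ = √(0.0101) = 0.101
τ = 0.380 s, so δτ = 0.101 × 0.380 = 0.0382 s.

0.380 ± 0.0382 s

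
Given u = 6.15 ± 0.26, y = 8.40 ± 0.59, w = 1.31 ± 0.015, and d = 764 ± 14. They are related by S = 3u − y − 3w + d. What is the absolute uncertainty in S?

14.0

S is a linear combination, so absolute uncertainties add in quadrature:
  (3·δu)² = 0.608;  (δy)² = 0.348;  (3·δw)² = 0.00202;  (δd)² = 196
δS = √(197) = 14.0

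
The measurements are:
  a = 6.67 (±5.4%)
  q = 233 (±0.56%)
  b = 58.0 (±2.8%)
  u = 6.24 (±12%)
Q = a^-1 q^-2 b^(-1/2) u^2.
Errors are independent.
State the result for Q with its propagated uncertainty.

(1.41 ± 0.348) × 10^-5

Relative error in a monomial: (δQ/Q)² = Σ (nᵢ · δxᵢ/xᵢ)².
  (-1·δa/a)² = (-1×0.0540)² = 0.00292;  (-2·δq/q)² = (-2×0.00560)² = 0.000125;  (−½·δb/b)² = (-0.5×0.0280)² = 0.000196;  (2·δu/u)² = (2×0.120)² = 0.0576
δQ/Q = √(0.0608) = 0.247
Q = 1.41e-05, so δQ = 0.247 × 1.41e-05 = 3.48e-06.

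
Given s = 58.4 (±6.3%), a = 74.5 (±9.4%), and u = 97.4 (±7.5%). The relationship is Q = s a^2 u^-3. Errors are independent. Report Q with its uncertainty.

0.351 ± 0.105

Relative error in a monomial: (δQ/Q)² = Σ (nᵢ · δxᵢ/xᵢ)².
  (1·δs/s)² = (1×0.0630)² = 0.00397;  (2·δa/a)² = (2×0.0940)² = 0.0353;  (-3·δu/u)² = (-3×0.0750)² = 0.0506
δQ/Q = √(0.0899) = 0.300
Q = 0.351, so δQ = 0.300 × 0.351 = 0.105.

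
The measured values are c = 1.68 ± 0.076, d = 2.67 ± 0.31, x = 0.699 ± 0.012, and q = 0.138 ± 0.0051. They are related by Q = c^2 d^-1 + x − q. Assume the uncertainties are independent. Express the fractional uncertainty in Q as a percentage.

9.65%

Let p = c^2·d^-1 = 1.06. δp/p = √((2·δc/c)² + (-1·δd/d)²) = √(0.00819 + 0.0135) = 0.147, so δp = 0.156.
Q = p + x − q: δQ = √(δp² + δx² + δq²) = √(0.0242 + 0.000144 + 2.6e-05) = 0.156
Q = 1.62, so δQ/Q = 0.156/1.62 = 0.0965.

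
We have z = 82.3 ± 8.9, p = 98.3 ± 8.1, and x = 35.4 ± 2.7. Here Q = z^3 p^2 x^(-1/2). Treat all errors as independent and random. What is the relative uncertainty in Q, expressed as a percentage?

36.6%

Q is a product of powers, so relative uncertainties combine in quadrature:
  (3·δz/z)² = (3×0.108)² = 0.105;  (2·δp/p)² = (2×0.0824)² = 0.0272;  (−½·δx/x)² = (-0.5×0.0763)² = 0.00145
δQ/Q = √(0.134) = 0.366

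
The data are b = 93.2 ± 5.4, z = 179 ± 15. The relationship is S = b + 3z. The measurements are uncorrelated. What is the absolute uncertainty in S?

45.3

Each term contributes (cᵢ δxᵢ)² to (δS)²:
  (δb)² = 29.2;  (3·δz)² = 2020
δS = √(2050) = 45.3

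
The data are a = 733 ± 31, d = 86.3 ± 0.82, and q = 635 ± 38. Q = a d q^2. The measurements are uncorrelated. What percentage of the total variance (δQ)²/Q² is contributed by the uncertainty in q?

88.4%

(δQ/Q)² = (1·δa/a)² + (1·δd/d)² + (2·δq/q)²
  a term: (1×0.0423)² = 0.00179
  d term: (1×0.00950)² = 9.03e-05
  q term: (2×0.0598)² = 0.0143
Total = 0.0162. Share from q = 0.0143/0.0162 = 0.884.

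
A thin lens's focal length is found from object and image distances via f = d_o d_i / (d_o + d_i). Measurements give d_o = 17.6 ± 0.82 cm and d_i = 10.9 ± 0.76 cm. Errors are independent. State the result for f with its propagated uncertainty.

∂f/∂d_o = (d_i/(d_o+d_i))² = 0.146;  ∂f/∂d_i = (d_o/(d_o+d_i))² = 0.381
δf = √((∂f/∂d_o · δd_o)² + (∂f/∂d_i · δd_i)²) = √(0.0144 + 0.0840) = 0.314 cm
f = 6.73 cm.

6.73 ± 0.314 cm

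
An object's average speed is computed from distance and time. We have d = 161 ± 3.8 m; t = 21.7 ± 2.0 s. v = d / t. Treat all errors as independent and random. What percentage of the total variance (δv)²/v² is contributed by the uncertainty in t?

93.8%

(δv/v)² = (1·δd/d)² + (-1·δt/t)²
  d term: (1×0.0236)² = 0.000557
  t term: (-1×0.0922)² = 0.00849
Total = 0.00905. Share from t = 0.00849/0.00905 = 0.938.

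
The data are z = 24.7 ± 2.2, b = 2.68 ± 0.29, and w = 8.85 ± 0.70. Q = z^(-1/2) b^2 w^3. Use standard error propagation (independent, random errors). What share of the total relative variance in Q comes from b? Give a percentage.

(δQ/Q)² = (−½·δz/z)² + (2·δb/b)² + (3·δw/w)²
  z term: (-0.5×0.0891)² = 0.00198
  b term: (2×0.108)² = 0.0468
  w term: (3×0.0791)² = 0.0563
Total = 0.105. Share from b = 0.0468/0.105 = 0.446.

44.6%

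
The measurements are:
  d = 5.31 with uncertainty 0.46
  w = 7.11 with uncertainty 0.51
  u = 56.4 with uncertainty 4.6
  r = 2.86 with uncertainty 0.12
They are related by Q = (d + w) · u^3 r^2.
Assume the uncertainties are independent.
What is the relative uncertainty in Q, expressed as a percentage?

Let h = d + w = 12.4. δh = √(δd² + δw²) = √(0.212 + 0.260) = 0.687, so δh/h = 0.0553.
Q is then a monomial in h, u, r:
δQ/Q = √((δh/h)² + (3·δu/u)² + (2·δr/r)²) = √(0.00306 + 0.0599 + 0.00704) = 0.265

26.5%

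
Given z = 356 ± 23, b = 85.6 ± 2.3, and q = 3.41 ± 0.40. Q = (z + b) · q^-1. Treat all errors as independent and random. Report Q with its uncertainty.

130 ± 16.6

Let u = z + b = 442. δu = √(δz² + δb²) = √(529 + 5.29) = 23.1, so δu/u = 0.0523.
Q is then a monomial in u, q:
δQ/Q = √((δu/u)² + (-1·δq/q)²) = √(0.00274 + 0.0138) = 0.128
Q = 130, so δQ = 0.128 × 130 = 16.6.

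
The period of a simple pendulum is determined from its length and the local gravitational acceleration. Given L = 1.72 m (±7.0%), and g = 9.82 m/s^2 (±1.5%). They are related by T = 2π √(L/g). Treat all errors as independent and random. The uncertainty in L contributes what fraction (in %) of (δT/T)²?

95.6%

(δT/T)² = (½·δL/L)² + (−½·δg/g)²
  L term: (0.5×0.0700)² = 0.00123
  g term: (-0.5×0.0150)² = 5.62e-05
Total = 0.00128. Share from L = 0.00123/0.00128 = 0.956.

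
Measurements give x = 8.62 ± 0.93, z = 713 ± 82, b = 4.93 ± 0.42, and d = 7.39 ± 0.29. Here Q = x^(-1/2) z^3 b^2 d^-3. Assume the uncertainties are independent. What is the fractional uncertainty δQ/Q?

0.406

Each factor contributes (exponent × relative error)² to (δQ/Q)²:
  (−½·δx/x)² = (-0.5×0.108)² = 0.00291;  (3·δz/z)² = (3×0.115)² = 0.119;  (2·δb/b)² = (2×0.0852)² = 0.0290;  (-3·δd/d)² = (-3×0.0392)² = 0.0139
δQ/Q = √(0.165) = 0.406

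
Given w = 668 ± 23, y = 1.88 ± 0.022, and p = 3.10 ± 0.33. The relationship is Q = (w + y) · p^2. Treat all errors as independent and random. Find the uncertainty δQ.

Let u = w + y = 670. δu = √(δw² + δy²) = √(529 + 0.000484) = 23.0, so δu/u = 0.0343.
Q is then a monomial in u, p:
δQ/Q = √((δu/u)² + (2·δp/p)²) = √(0.00118 + 0.0453) = 0.216
Q = 6440, so δQ = 0.216 × 6440 = 1390.

1390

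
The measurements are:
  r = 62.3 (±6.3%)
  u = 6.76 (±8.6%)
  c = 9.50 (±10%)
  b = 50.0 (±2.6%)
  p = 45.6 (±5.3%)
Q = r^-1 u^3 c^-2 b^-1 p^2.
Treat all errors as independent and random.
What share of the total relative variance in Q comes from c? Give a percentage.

(δQ/Q)² = (-1·δr/r)² + (3·δu/u)² + (-2·δc/c)² + (-1·δb/b)² + (2·δp/p)²
  r term: (-1×0.0630)² = 0.00397
  u term: (3×0.0860)² = 0.0666
  c term: (-2×0.100)² = 0.0400
  b term: (-1×0.0260)² = 0.000676
  p term: (2×0.0530)² = 0.0112
Total = 0.122. Share from c = 0.0400/0.122 = 0.327.

32.7%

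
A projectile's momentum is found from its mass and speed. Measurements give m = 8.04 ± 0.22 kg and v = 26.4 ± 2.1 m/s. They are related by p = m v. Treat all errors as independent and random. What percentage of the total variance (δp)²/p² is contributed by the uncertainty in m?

(δp/p)² = (1·δm/m)² + (1·δv/v)²
  m term: (1×0.0274)² = 0.000749
  v term: (1×0.0795)² = 0.00633
Total = 0.00708. Share from m = 0.000749/0.00708 = 0.106.

10.6%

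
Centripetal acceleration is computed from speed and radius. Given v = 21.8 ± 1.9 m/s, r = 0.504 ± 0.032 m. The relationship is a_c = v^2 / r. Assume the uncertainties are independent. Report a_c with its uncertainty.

943 ± 175 m/s^2

Relative error in a monomial: (δa_c/a_c)² = Σ (nᵢ · δxᵢ/xᵢ)².
  (2·δv/v)² = (2×0.0872)² = 0.0304;  (-1·δr/r)² = (-1×0.0635)² = 0.00403
δa_c/a_c = √(0.0344) = 0.186
a_c = 943 m/s^2, so δa_c = 0.186 × 943 = 175 m/s^2.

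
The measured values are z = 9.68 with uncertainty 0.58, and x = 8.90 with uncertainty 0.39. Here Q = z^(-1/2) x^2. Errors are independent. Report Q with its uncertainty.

25.5 ± 2.36

Since Q is a product/quotient, work with relative uncertainties:
  (−½·δz/z)² = (-0.5×0.0599)² = 0.000898;  (2·δx/x)² = (2×0.0438)² = 0.00768
δQ/Q = √(0.00858) = 0.0926
Q = 25.5, so δQ = 0.0926 × 25.5 = 2.36.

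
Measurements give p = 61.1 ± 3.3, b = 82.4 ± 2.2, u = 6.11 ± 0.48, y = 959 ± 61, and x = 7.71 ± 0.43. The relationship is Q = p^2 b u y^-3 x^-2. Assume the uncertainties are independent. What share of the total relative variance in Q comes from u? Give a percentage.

(δQ/Q)² = (2·δp/p)² + (1·δb/b)² + (1·δu/u)² + (-3·δy/y)² + (-2·δx/x)²
  p term: (2×0.0540)² = 0.0117
  b term: (1×0.0267)² = 0.000713
  u term: (1×0.0786)² = 0.00617
  y term: (-3×0.0636)² = 0.0364
  x term: (-2×0.0558)² = 0.0124
Total = 0.0674. Share from u = 0.00617/0.0674 = 0.0916.

9.16%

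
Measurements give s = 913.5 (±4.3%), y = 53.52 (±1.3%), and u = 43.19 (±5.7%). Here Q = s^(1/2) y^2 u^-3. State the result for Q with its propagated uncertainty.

1.075 ± 0.187

Each factor contributes (exponent × relative error)² to (δQ/Q)²:
  (½·δs/s)² = (0.5×0.0430)² = 0.000462;  (2·δy/y)² = (2×0.0130)² = 0.000676;  (-3·δu/u)² = (-3×0.0570)² = 0.0292
δQ/Q = √(0.0304) = 0.174
Q = 1.075, so δQ = 0.174 × 1.075 = 0.187.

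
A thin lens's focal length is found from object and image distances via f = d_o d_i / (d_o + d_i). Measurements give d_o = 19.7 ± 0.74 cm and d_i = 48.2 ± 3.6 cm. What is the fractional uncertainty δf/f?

0.0344

∂f/∂d_o = (d_i/(d_o+d_i))² = 0.504;  ∂f/∂d_i = (d_o/(d_o+d_i))² = 0.0842
δf = √((∂f/∂d_o · δd_o)² + (∂f/∂d_i · δd_i)²) = √(0.139 + 0.0918) = 0.481 cm
f = 14.0 cm, so δf/f = 0.481/14.0 = 0.0344.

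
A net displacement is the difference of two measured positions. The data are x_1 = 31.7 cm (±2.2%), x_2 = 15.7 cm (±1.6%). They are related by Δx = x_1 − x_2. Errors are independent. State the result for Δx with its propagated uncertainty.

Δx is a linear combination, so absolute uncertainties add in quadrature:
  (δx_1)² = 0.486;  (δx_2)² = 0.0631
δΔx = √(0.549) = 0.741 cm
Δx = 16.0 cm.

16.0 ± 0.741 cm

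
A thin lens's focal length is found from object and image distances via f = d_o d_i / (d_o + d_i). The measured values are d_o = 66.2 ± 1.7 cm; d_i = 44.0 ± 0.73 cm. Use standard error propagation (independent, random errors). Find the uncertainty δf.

0.378 cm

∂f/∂d_o = (d_i/(d_o+d_i))² = 0.159;  ∂f/∂d_i = (d_o/(d_o+d_i))² = 0.361
δf = √((∂f/∂d_o · δd_o)² + (∂f/∂d_i · δd_i)²) = √(0.0734 + 0.0694) = 0.378 cm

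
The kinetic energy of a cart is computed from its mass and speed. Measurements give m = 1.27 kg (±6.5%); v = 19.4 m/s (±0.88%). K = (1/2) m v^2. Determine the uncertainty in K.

16.1 J

Each factor contributes (exponent × relative error)² to (δK/K)²:
  (1·δm/m)² = (1×0.0650)² = 0.00423;  (2·δv/v)² = (2×0.00880)² = 0.000310
δK/K = √(0.00453) = 0.0673
K = 239 J, so δK = 0.0673 × 239 = 16.1 J.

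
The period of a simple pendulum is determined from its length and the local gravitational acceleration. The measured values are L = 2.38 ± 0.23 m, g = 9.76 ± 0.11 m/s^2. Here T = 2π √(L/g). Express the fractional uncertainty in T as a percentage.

Relative error in a monomial: (δT/T)² = Σ (nᵢ · δxᵢ/xᵢ)².
  (½·δL/L)² = (0.5×0.0966)² = 0.00233;  (−½·δg/g)² = (-0.5×0.0113)² = 3.18e-05
δT/T = √(0.00237) = 0.0486

4.86%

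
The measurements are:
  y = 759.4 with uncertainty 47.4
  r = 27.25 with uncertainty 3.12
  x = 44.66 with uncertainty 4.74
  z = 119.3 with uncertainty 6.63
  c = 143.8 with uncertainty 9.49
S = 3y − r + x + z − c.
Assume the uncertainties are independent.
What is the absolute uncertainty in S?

Each term contributes (cᵢ δxᵢ)² to (δS)²:
  (3·δy)² = 20200;  (δr)² = 9.73;  (δx)² = 22.5;  (δz)² = 44.0;  (δc)² = 90.1
δS = √(20400) = 143

143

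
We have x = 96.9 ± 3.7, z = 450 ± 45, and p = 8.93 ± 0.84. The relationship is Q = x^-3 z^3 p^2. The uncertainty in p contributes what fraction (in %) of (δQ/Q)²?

(δQ/Q)² = (-3·δx/x)² + (3·δz/z)² + (2·δp/p)²
  x term: (-3×0.0382)² = 0.0131
  z term: (3×0.100)² = 0.0900
  p term: (2×0.0941)² = 0.0354
Total = 0.139. Share from p = 0.0354/0.139 = 0.256.

25.6%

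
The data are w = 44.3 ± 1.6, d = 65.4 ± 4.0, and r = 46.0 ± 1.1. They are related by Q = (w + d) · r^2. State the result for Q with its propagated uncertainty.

Let u = w + d = 110. δu = √(δw² + δd²) = √(2.56 + 16.0) = 4.31, so δu/u = 0.0393.
Q is then a monomial in u, r:
δQ/Q = √((δu/u)² + (2·δr/r)²) = √(0.00154 + 0.00229) = 0.0619
Q = 2.32e+05, so δQ = 0.0619 × 2.32e+05 = 14400.

(2.32 ± 0.144) × 10^5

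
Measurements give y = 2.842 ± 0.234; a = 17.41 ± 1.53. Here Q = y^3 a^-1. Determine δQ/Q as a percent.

For a monomial Q ∝ y^3, a^-1, fractional errors add in quadrature:
  (3·δy/y)² = (3×0.0823)² = 0.0610;  (-1·δa/a)² = (-1×0.0879)² = 0.00772
δQ/Q = √(0.0687) = 0.262

26.2%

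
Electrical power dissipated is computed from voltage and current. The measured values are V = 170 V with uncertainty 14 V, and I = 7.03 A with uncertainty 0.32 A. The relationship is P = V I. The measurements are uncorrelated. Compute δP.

112 W

Since P is a product/quotient, work with relative uncertainties:
  (1·δV/V)² = (1×0.0824)² = 0.00678;  (1·δI/I)² = (1×0.0455)² = 0.00207
δP/P = √(0.00885) = 0.0941
P = 1200 W, so δP = 0.0941 × 1200 = 112 W.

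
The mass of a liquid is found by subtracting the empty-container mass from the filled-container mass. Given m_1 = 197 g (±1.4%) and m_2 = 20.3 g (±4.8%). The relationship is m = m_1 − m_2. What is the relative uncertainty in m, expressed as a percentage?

1.66%

m is a linear combination, so absolute uncertainties add in quadrature:
  (δm_1)² = 7.61;  (δm_2)² = 0.949
δm = √(8.56) = 2.93 g
m = 177 g, so δm/m = 2.93/177 = 0.0166.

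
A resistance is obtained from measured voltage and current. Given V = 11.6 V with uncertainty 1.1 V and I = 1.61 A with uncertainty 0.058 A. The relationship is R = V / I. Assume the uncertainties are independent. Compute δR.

0.731 Ω

R is a product of powers, so relative uncertainties combine in quadrature:
  (1·δV/V)² = (1×0.0948)² = 0.00899;  (-1·δI/I)² = (-1×0.0360)² = 0.00130
δR/R = √(0.0103) = 0.101
R = 7.20 Ω, so δR = 0.101 × 7.20 = 0.731 Ω.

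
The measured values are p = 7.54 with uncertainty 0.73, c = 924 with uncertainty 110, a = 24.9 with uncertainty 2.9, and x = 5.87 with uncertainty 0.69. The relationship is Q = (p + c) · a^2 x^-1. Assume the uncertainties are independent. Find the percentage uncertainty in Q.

28.6%

Let u = p + c = 932. δu = √(δp² + δc²) = √(0.533 + 12100) = 110, so δu/u = 0.118.
Q is then a monomial in u, a, x:
δQ/Q = √((δu/u)² + (2·δa/a)² + (-1·δx/x)²) = √(0.0139 + 0.0543 + 0.0138) = 0.286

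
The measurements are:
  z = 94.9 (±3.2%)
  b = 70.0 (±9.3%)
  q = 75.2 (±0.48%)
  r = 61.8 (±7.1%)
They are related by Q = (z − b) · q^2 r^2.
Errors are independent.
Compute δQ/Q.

0.322

Let u = z − b = 24.9. δu = √(δz² + δb²) = √(9.22 + 42.4) = 7.18, so δu/u = 0.288.
Q is then a monomial in u, q, r:
δQ/Q = √((δu/u)² + (2·δq/q)² + (2·δr/r)²) = √(0.0832 + 9.22e-05 + 0.0202) = 0.322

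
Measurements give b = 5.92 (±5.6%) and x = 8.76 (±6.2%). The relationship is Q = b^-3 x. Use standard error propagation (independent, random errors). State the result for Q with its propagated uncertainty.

Q is a product of powers, so relative uncertainties combine in quadrature:
  (-3·δb/b)² = (-3×0.0560)² = 0.0282;  (1·δx/x)² = (1×0.0620)² = 0.00384
δQ/Q = √(0.0321) = 0.179
Q = 0.0422, so δQ = 0.179 × 0.0422 = 0.00756.

0.0422 ± 0.00756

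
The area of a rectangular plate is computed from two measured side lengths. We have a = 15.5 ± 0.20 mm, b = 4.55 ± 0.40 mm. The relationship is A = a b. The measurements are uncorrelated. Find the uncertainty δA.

Since A is a product/quotient, work with relative uncertainties:
  (1·δa/a)² = (1×0.0129)² = 0.000166;  (1·δb/b)² = (1×0.0879)² = 0.00773
δA/A = √(0.00790) = 0.0889
A = 70.5 mm^2, so δA = 0.0889 × 70.5 = 6.27 mm^2.

6.27 mm^2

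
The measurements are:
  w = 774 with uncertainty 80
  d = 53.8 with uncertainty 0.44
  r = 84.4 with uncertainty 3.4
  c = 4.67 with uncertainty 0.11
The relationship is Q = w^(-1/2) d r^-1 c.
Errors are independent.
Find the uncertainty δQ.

Q is a product of powers, so relative uncertainties combine in quadrature:
  (−½·δw/w)² = (-0.5×0.103)² = 0.00267;  (1·δd/d)² = (1×0.00818)² = 6.69e-05;  (-1·δr/r)² = (-1×0.0403)² = 0.00162;  (1·δc/c)² = (1×0.0236)² = 0.000555
δQ/Q = √(0.00492) = 0.0701
Q = 0.107, so δQ = 0.0701 × 0.107 = 0.00750.

0.00750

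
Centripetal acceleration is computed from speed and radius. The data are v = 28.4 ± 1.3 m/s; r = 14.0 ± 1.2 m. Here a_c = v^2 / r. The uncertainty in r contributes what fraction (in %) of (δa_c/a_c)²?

46.7%

(δa_c/a_c)² = (2·δv/v)² + (-1·δr/r)²
  v term: (2×0.0458)² = 0.00838
  r term: (-1×0.0857)² = 0.00735
Total = 0.0157. Share from r = 0.00735/0.0157 = 0.467.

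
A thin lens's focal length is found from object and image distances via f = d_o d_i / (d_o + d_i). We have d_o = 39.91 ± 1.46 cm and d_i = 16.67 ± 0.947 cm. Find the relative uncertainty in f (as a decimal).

∂f/∂d_o = (d_i/(d_o+d_i))² = 0.0868;  ∂f/∂d_i = (d_o/(d_o+d_i))² = 0.498
δf = √((∂f/∂d_o · δd_o)² + (∂f/∂d_i · δd_i)²) = √(0.0161 + 0.222) = 0.488 cm
f = 11.76 cm, so δf/f = 0.488/11.76 = 0.0415.

0.0415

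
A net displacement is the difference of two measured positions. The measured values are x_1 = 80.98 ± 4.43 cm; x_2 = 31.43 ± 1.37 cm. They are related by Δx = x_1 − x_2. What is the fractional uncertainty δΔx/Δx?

0.0936

Sums and differences: (δΔx)² = Σ (cᵢ δxᵢ)².
  (δx_1)² = 19.6;  (δx_2)² = 1.88
δΔx = √(21.5) = 4.64 cm
Δx = 49.55 cm, so δΔx/Δx = 4.64/49.55 = 0.0936.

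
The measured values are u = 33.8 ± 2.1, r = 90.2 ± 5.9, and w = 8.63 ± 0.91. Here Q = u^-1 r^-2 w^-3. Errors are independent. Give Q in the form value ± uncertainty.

(5.66 ± 1.97) × 10^-9

Q is a product of powers, so relative uncertainties combine in quadrature:
  (-1·δu/u)² = (-1×0.0621)² = 0.00386;  (-2·δr/r)² = (-2×0.0654)² = 0.0171;  (-3·δw/w)² = (-3×0.105)² = 0.100
δQ/Q = √(0.121) = 0.348
Q = 5.66e-09, so δQ = 0.348 × 5.66e-09 = 1.97e-09.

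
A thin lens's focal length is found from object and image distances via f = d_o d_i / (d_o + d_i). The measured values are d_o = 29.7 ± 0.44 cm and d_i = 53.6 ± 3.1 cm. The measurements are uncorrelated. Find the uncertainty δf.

∂f/∂d_o = (d_i/(d_o+d_i))² = 0.414;  ∂f/∂d_i = (d_o/(d_o+d_i))² = 0.127
δf = √((∂f/∂d_o · δd_o)² + (∂f/∂d_i · δd_i)²) = √(0.0332 + 0.155) = 0.434 cm

0.434 cm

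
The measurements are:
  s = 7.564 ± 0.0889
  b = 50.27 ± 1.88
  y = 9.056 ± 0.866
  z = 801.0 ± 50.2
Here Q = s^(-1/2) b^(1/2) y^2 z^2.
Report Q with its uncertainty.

Relative error in a monomial: (δQ/Q)² = Σ (nᵢ · δxᵢ/xᵢ)².
  (−½·δs/s)² = (-0.5×0.0118)² = 3.45e-05;  (½·δb/b)² = (0.5×0.0374)² = 0.000350;  (2·δy/y)² = (2×0.0956)² = 0.0366;  (2·δz/z)² = (2×0.0627)² = 0.0157
δQ/Q = √(0.0527) = 0.230
Q = 1.356e+08, so δQ = 0.230 × 1.356e+08 = 3.11e+07.

(1.356 ± 0.311) × 10^8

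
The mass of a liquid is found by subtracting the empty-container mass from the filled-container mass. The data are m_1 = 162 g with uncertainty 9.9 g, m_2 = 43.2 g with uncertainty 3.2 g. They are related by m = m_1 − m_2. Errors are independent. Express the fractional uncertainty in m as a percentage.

8.76%

Sums and differences: (δm)² = Σ (cᵢ δxᵢ)².
  (δm_1)² = 98.0;  (δm_2)² = 10.2
δm = √(108) = 10.4 g
m = 119 g, so δm/m = 10.4/119 = 0.0876.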